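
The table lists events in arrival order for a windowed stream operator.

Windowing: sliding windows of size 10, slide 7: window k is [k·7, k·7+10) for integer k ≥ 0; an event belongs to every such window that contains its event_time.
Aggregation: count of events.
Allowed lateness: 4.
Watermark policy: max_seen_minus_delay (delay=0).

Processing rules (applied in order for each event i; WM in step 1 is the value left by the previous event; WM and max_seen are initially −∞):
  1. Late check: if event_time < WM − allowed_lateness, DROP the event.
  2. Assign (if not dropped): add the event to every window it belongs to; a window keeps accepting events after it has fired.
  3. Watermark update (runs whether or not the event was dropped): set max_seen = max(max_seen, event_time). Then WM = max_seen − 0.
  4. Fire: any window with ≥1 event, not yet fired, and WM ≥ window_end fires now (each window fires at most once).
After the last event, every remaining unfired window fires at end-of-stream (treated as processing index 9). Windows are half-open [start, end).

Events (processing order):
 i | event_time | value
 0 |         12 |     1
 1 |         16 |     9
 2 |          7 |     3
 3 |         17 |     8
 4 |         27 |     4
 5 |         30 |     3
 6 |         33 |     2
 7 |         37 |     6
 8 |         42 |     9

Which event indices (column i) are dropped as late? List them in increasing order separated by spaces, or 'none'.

2

i=0 t=12 v=1: → [7,17); WM=12
i=1 t=16 v=9: → [14,24),[7,17); WM=16
i=2 t=7 v=3: DROP (t<16-4); WM=16
i=3 t=17 v=8: → [14,24); WM=17; [7,17) fires=2
i=4 t=27 v=4: → [21,31); WM=27; [14,24) fires=2
i=5 t=30 v=3: → [28,38),[21,31); WM=30
i=6 t=33 v=2: → [28,38); WM=33; [21,31) fires=2
i=7 t=37 v=6: → [35,45),[28,38); WM=37
i=8 t=42 v=9: → [42,52),[35,45); WM=42; [28,38) fires=3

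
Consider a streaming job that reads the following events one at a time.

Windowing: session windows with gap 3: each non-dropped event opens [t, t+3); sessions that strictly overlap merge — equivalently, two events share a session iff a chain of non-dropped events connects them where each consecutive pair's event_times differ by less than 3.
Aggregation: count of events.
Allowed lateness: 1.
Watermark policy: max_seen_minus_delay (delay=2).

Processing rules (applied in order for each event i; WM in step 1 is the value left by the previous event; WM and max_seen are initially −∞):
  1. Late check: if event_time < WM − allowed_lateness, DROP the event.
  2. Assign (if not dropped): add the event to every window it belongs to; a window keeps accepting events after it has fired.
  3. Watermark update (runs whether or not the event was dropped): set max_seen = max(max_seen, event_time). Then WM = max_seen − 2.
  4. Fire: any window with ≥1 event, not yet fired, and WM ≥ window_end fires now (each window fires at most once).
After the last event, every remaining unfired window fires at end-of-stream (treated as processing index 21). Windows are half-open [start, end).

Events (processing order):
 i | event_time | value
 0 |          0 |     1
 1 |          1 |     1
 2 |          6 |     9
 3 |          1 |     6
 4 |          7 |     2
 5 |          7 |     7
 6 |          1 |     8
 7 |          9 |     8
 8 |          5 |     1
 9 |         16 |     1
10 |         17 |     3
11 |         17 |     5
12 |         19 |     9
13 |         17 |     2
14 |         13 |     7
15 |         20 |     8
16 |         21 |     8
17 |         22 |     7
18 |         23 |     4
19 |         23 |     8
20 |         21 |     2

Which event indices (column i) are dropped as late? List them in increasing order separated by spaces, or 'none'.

i=0 t=0 v=1: → [0,3); WM=-2
i=1 t=1 v=1: → [0,4); WM=-1
i=2 t=6 v=9: → [6,9); WM=4
i=3 t=1 v=6: DROP (t<4-1); WM=4
i=4 t=7 v=2: → [6,10); WM=5
i=5 t=7 v=7: → [6,10); WM=5
i=6 t=1 v=8: DROP (t<5-1); WM=5
i=7 t=9 v=8: → [6,12); WM=7
i=8 t=5 v=1: DROP (t<7-1); WM=7
i=9 t=16 v=1: → [16,19); WM=14
i=10 t=17 v=3: → [16,20); WM=15
i=11 t=17 v=5: → [16,20); WM=15
i=12 t=19 v=9: → [16,22); WM=17
i=13 t=17 v=2: → [16,22); WM=17
i=14 t=13 v=7: DROP (t<17-1); WM=17
i=15 t=20 v=8: → [16,23); WM=18
i=16 t=21 v=8: → [16,24); WM=19
i=17 t=22 v=7: → [16,25); WM=20
i=18 t=23 v=4: → [16,26); WM=21
i=19 t=23 v=8: → [16,26); WM=21
i=20 t=21 v=2: → [16,26); WM=21

3 6 8 14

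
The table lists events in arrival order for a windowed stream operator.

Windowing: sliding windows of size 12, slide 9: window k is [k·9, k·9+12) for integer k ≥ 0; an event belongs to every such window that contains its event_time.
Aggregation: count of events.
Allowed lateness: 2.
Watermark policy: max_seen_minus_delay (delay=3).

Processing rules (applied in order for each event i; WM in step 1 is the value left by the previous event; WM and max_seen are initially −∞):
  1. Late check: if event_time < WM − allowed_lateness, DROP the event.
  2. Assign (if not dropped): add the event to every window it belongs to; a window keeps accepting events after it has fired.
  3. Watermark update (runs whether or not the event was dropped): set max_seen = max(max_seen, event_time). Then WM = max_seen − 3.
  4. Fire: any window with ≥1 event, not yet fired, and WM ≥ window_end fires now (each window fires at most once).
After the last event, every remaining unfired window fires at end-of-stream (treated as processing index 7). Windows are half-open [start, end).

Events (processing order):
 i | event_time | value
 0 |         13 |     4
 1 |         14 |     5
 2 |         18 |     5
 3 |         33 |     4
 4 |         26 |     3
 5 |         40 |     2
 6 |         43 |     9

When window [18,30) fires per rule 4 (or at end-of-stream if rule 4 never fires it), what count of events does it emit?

1

i=0 t=13 v=4: → [9,21); WM=10
i=1 t=14 v=5: → [9,21); WM=11
i=2 t=18 v=5: → [18,30),[9,21); WM=15
i=3 t=33 v=4: → [27,39); WM=30; [9,21) fires=3 [18,30) fires=1
i=4 t=26 v=3: DROP (t<30-2); WM=30
i=5 t=40 v=2: → [36,48); WM=37
i=6 t=43 v=9: → [36,48); WM=40; [27,39) fires=1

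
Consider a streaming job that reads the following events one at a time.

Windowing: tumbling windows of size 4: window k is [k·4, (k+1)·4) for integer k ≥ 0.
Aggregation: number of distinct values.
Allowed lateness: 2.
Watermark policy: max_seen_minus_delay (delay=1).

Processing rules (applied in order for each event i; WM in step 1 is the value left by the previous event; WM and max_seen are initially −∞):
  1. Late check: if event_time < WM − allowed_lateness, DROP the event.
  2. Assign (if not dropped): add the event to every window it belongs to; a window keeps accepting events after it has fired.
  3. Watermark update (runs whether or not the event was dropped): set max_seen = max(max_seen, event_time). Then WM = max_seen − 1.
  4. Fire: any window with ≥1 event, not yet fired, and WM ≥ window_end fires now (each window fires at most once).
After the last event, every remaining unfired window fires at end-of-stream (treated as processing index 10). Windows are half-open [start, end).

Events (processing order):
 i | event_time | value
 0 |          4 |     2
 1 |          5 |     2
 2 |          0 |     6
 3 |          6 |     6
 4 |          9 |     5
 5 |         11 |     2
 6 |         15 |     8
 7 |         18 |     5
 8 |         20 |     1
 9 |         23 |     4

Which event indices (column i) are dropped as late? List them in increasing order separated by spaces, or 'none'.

i=0 t=4 v=2: → [4,8); WM=3
i=1 t=5 v=2: → [4,8); WM=4
i=2 t=0 v=6: DROP (t<4-2); WM=4
i=3 t=6 v=6: → [4,8); WM=5
i=4 t=9 v=5: → [8,12); WM=8; [4,8) fires=2
i=5 t=11 v=2: → [8,12); WM=10
i=6 t=15 v=8: → [12,16); WM=14; [8,12) fires=2
i=7 t=18 v=5: → [16,20); WM=17; [12,16) fires=1
i=8 t=20 v=1: → [20,24); WM=19
i=9 t=23 v=4: → [20,24); WM=22; [16,20) fires=1

2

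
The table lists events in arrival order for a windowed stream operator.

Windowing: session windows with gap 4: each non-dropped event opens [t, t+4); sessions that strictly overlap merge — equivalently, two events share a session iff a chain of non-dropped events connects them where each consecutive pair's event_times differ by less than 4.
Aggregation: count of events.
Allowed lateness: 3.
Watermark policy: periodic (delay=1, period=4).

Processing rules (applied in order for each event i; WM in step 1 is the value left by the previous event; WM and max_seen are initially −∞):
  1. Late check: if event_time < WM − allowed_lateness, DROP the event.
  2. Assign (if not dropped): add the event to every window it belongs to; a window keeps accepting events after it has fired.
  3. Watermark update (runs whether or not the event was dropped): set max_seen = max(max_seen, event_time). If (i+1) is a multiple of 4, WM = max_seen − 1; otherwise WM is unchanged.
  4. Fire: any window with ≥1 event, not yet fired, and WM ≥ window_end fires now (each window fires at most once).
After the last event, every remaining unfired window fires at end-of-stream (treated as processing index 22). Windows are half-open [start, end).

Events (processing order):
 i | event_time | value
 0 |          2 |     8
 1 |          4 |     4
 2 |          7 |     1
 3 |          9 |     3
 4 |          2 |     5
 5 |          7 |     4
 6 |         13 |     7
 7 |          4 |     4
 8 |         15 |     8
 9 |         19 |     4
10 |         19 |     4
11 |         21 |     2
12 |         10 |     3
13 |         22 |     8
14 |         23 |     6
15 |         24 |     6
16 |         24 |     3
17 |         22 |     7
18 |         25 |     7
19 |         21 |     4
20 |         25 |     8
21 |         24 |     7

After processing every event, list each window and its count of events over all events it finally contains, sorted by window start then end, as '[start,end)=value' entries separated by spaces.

[2,13)=5 [13,19)=2 [19,29)=12

i=0 t=2 v=8: → [2,6); WM=−∞
i=1 t=4 v=4: → [2,8); WM=−∞
i=2 t=7 v=1: → [2,11); WM=−∞
i=3 t=9 v=3: → [2,13); WM=8
i=4 t=2 v=5: DROP (t<8-3); WM=8
i=5 t=7 v=4: → [2,13); WM=8
i=6 t=13 v=7: → [13,17); WM=8
i=7 t=4 v=4: DROP (t<8-3); WM=12
i=8 t=15 v=8: → [13,19); WM=12
i=9 t=19 v=4: → [19,23); WM=12
i=10 t=19 v=4: → [19,23); WM=12
i=11 t=21 v=2: → [19,25); WM=20
i=12 t=10 v=3: DROP (t<20-3); WM=20
i=13 t=22 v=8: → [19,26); WM=20
i=14 t=23 v=6: → [19,27); WM=20
i=15 t=24 v=6: → [19,28); WM=23
i=16 t=24 v=3: → [19,28); WM=23
i=17 t=22 v=7: → [19,28); WM=23
i=18 t=25 v=7: → [19,29); WM=23
i=19 t=21 v=4: → [19,29); WM=24
i=20 t=25 v=8: → [19,29); WM=24
i=21 t=24 v=7: → [19,29); WM=24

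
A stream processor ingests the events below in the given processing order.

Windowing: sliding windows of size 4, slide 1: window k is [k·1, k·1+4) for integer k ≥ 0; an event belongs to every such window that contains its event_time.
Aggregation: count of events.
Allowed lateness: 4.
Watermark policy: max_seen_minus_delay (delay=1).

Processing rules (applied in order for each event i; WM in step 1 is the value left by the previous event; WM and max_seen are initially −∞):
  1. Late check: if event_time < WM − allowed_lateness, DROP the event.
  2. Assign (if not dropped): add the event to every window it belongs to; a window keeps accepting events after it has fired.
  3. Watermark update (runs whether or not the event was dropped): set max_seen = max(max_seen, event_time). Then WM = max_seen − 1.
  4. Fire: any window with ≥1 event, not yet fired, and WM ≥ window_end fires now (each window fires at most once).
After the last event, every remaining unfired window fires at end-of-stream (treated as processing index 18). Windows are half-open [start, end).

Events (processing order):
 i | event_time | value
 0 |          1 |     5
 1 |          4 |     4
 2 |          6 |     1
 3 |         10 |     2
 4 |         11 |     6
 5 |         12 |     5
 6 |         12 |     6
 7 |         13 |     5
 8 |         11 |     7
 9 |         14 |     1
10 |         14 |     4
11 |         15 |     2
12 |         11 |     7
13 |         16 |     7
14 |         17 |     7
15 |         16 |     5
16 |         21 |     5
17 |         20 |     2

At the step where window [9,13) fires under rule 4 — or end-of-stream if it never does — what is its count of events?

5

i=0 t=1 v=5: → [1,5),[0,4); WM=0
i=1 t=4 v=4: → [4,8),[3,7),[2,6),[1,5); WM=3
i=2 t=6 v=1: → [6,10),[5,9),[4,8),[3,7); WM=5; [0,4) fires=1 [1,5) fires=2
i=3 t=10 v=2: → [10,14),[9,13),[8,12),[7,11); WM=9; [2,6) fires=1 [3,7) fires=2 [4,8) fires=2 [5,9) fires=1
i=4 t=11 v=6: → [11,15),[10,14),[9,13),[8,12); WM=10; [6,10) fires=1
i=5 t=12 v=5: → [12,16),[11,15),[10,14),[9,13); WM=11; [7,11) fires=1
i=6 t=12 v=6: → [12,16),[11,15),[10,14),[9,13); WM=11
i=7 t=13 v=5: → [13,17),[12,16),[11,15),[10,14); WM=12; [8,12) fires=2
i=8 t=11 v=7: → [11,15),[10,14),[9,13),[8,12); WM=12
i=9 t=14 v=1: → [14,18),[13,17),[12,16),[11,15); WM=13; [9,13) fires=5
i=10 t=14 v=4: → [14,18),[13,17),[12,16),[11,15); WM=13
i=11 t=15 v=2: → [15,19),[14,18),[13,17),[12,16); WM=14; [10,14) fires=6
i=12 t=11 v=7: → [11,15),[10,14),[9,13),[8,12); WM=14
i=13 t=16 v=7: → [16,20),[15,19),[14,18),[13,17); WM=15; [11,15) fires=8
i=14 t=17 v=7: → [17,21),[16,20),[15,19),[14,18); WM=16; [12,16) fires=6
i=15 t=16 v=5: → [16,20),[15,19),[14,18),[13,17); WM=16
i=16 t=21 v=5: → [21,25),[20,24),[19,23),[18,22); WM=20; [13,17) fires=6 [14,18) fires=6 [15,19) fires=4 [16,20) fires=3
i=17 t=20 v=2: → [20,24),[19,23),[18,22),[17,21); WM=20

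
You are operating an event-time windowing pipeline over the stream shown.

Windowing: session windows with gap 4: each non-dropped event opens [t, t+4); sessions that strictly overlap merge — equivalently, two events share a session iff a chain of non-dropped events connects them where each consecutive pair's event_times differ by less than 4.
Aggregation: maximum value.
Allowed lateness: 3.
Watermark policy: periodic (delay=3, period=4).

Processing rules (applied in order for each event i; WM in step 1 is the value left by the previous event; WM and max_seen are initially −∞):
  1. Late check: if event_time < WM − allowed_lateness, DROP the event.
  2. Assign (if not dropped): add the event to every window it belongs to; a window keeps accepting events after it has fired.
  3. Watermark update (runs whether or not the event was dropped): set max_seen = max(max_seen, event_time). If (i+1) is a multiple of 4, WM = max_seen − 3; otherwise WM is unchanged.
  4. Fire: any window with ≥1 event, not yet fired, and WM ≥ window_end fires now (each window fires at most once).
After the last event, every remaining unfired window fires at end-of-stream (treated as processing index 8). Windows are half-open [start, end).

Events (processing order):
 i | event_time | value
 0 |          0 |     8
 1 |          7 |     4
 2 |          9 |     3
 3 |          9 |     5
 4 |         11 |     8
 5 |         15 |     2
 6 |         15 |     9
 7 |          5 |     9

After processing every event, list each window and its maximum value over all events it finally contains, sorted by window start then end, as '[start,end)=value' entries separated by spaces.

i=0 t=0 v=8: → [0,4); WM=−∞
i=1 t=7 v=4: → [7,11); WM=−∞
i=2 t=9 v=3: → [7,13); WM=−∞
i=3 t=9 v=5: → [7,13); WM=6
i=4 t=11 v=8: → [7,15); WM=6
i=5 t=15 v=2: → [15,19); WM=6
i=6 t=15 v=9: → [15,19); WM=6
i=7 t=5 v=9: → [5,15); WM=12

[0,4)=8 [5,15)=9 [15,19)=9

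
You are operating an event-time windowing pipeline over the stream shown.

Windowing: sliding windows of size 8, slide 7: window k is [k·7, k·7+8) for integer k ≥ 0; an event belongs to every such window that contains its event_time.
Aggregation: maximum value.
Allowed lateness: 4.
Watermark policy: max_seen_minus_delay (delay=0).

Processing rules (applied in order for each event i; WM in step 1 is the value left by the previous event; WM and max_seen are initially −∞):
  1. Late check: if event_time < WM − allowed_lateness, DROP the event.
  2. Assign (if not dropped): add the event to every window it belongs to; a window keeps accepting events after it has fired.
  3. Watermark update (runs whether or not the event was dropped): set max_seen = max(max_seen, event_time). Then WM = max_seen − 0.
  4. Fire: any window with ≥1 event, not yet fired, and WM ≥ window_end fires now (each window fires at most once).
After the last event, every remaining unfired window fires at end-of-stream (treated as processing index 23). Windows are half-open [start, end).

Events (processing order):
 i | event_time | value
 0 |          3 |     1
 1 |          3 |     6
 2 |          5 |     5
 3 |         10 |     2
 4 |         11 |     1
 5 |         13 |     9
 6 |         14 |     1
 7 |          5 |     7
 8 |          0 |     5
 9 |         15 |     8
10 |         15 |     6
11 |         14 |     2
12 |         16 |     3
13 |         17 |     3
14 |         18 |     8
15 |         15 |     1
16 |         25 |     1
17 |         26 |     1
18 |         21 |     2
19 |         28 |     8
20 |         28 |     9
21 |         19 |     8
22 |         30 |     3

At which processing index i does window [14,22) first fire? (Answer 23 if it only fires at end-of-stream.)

i=0 t=3 v=1: → [0,8); WM=3
i=1 t=3 v=6: → [0,8); WM=3
i=2 t=5 v=5: → [0,8); WM=5
i=3 t=10 v=2: → [7,15); WM=10; [0,8) fires=6
i=4 t=11 v=1: → [7,15); WM=11
i=5 t=13 v=9: → [7,15); WM=13
i=6 t=14 v=1: → [14,22),[7,15); WM=14
i=7 t=5 v=7: DROP (t<14-4); WM=14
i=8 t=0 v=5: DROP (t<14-4); WM=14
i=9 t=15 v=8: → [14,22); WM=15; [7,15) fires=9
i=10 t=15 v=6: → [14,22); WM=15
i=11 t=14 v=2: → [14,22),[7,15); WM=15
i=12 t=16 v=3: → [14,22); WM=16
i=13 t=17 v=3: → [14,22); WM=17
i=14 t=18 v=8: → [14,22); WM=18
i=15 t=15 v=1: → [14,22); WM=18
i=16 t=25 v=1: → [21,29); WM=25; [14,22) fires=8
i=17 t=26 v=1: → [21,29); WM=26
i=18 t=21 v=2: DROP (t<26-4); WM=26
i=19 t=28 v=8: → [28,36),[21,29); WM=28
i=20 t=28 v=9: → [28,36),[21,29); WM=28
i=21 t=19 v=8: DROP (t<28-4); WM=28
i=22 t=30 v=3: → [28,36); WM=30; [21,29) fires=9

16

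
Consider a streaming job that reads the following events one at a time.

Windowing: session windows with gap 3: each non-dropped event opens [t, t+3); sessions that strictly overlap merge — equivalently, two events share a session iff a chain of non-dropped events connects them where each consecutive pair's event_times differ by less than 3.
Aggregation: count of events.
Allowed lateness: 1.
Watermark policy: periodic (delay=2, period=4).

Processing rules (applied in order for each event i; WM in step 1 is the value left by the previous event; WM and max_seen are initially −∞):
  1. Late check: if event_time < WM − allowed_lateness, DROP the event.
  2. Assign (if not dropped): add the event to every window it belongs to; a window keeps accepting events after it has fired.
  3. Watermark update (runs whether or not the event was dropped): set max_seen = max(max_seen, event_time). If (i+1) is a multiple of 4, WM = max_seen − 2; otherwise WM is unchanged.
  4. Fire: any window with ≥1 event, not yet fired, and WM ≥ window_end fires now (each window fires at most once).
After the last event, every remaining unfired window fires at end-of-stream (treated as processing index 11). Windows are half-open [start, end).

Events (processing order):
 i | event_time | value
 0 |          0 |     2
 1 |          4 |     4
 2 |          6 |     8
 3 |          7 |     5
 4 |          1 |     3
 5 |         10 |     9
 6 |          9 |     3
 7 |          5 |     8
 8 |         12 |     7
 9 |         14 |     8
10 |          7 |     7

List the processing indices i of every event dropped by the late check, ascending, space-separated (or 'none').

4

i=0 t=0 v=2: → [0,3); WM=−∞
i=1 t=4 v=4: → [4,7); WM=−∞
i=2 t=6 v=8: → [4,9); WM=−∞
i=3 t=7 v=5: → [4,10); WM=5
i=4 t=1 v=3: DROP (t<5-1); WM=5
i=5 t=10 v=9: → [10,13); WM=5
i=6 t=9 v=3: → [4,13); WM=5
i=7 t=5 v=8: → [4,13); WM=8
i=8 t=12 v=7: → [4,15); WM=8
i=9 t=14 v=8: → [4,17); WM=8
i=10 t=7 v=7: → [4,17); WM=8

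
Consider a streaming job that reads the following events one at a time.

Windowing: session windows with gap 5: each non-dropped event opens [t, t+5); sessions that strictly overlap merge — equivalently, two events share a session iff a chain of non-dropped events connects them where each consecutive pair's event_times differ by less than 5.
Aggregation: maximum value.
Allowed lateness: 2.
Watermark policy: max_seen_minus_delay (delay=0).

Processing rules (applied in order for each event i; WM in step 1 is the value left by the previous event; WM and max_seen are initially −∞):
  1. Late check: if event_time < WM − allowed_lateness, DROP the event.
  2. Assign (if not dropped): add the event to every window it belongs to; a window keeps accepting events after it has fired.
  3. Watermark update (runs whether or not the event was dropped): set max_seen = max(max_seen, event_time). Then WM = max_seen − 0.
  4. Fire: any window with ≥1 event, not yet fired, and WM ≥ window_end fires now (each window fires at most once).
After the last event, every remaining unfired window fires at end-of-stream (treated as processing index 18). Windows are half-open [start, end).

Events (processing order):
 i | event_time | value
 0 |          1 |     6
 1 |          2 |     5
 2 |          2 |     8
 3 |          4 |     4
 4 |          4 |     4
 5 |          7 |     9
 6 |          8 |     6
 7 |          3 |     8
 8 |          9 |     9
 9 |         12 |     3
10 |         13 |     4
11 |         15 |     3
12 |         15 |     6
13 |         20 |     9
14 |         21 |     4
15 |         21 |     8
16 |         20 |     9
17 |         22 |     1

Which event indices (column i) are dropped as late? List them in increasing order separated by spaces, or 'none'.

7

i=0 t=1 v=6: → [1,6); WM=1
i=1 t=2 v=5: → [1,7); WM=2
i=2 t=2 v=8: → [1,7); WM=2
i=3 t=4 v=4: → [1,9); WM=4
i=4 t=4 v=4: → [1,9); WM=4
i=5 t=7 v=9: → [1,12); WM=7
i=6 t=8 v=6: → [1,13); WM=8
i=7 t=3 v=8: DROP (t<8-2); WM=8
i=8 t=9 v=9: → [1,14); WM=9
i=9 t=12 v=3: → [1,17); WM=12
i=10 t=13 v=4: → [1,18); WM=13
i=11 t=15 v=3: → [1,20); WM=15
i=12 t=15 v=6: → [1,20); WM=15
i=13 t=20 v=9: → [20,25); WM=20
i=14 t=21 v=4: → [20,26); WM=21
i=15 t=21 v=8: → [20,26); WM=21
i=16 t=20 v=9: → [20,26); WM=21
i=17 t=22 v=1: → [20,27); WM=22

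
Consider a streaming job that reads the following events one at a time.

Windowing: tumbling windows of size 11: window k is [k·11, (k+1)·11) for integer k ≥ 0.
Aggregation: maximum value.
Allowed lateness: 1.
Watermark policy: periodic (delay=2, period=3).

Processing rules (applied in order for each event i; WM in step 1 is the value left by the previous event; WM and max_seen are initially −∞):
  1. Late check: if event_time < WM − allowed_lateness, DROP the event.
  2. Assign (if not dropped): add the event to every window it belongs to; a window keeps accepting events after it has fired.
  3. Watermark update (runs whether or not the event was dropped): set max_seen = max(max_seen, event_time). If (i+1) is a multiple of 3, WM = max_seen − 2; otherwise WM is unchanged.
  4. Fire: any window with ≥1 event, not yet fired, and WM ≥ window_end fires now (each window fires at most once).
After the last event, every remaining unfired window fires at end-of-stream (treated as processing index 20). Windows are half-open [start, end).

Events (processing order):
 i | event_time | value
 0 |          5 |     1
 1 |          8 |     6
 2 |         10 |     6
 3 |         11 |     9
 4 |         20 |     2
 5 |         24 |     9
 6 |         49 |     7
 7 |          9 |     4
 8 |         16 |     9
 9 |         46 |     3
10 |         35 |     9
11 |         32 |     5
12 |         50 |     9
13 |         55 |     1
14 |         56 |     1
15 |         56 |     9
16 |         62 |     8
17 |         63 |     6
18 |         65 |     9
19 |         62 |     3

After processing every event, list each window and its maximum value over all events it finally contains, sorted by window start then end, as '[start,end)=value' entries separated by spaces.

[0,11)=6 [11,22)=9 [22,33)=9 [44,55)=9 [55,66)=9

i=0 t=5 v=1: → [0,11); WM=−∞
i=1 t=8 v=6: → [0,11); WM=−∞
i=2 t=10 v=6: → [0,11); WM=8
i=3 t=11 v=9: → [11,22); WM=8
i=4 t=20 v=2: → [11,22); WM=8
i=5 t=24 v=9: → [22,33); WM=22; [0,11) fires=6 [11,22) fires=9
i=6 t=49 v=7: → [44,55); WM=22
i=7 t=9 v=4: DROP (t<22-1); WM=22
i=8 t=16 v=9: DROP (t<22-1); WM=47; [22,33) fires=9
i=9 t=46 v=3: → [44,55); WM=47
i=10 t=35 v=9: DROP (t<47-1); WM=47
i=11 t=32 v=5: DROP (t<47-1); WM=47
i=12 t=50 v=9: → [44,55); WM=47
i=13 t=55 v=1: → [55,66); WM=47
i=14 t=56 v=1: → [55,66); WM=54
i=15 t=56 v=9: → [55,66); WM=54
i=16 t=62 v=8: → [55,66); WM=54
i=17 t=63 v=6: → [55,66); WM=61; [44,55) fires=9
i=18 t=65 v=9: → [55,66); WM=61
i=19 t=62 v=3: → [55,66); WM=61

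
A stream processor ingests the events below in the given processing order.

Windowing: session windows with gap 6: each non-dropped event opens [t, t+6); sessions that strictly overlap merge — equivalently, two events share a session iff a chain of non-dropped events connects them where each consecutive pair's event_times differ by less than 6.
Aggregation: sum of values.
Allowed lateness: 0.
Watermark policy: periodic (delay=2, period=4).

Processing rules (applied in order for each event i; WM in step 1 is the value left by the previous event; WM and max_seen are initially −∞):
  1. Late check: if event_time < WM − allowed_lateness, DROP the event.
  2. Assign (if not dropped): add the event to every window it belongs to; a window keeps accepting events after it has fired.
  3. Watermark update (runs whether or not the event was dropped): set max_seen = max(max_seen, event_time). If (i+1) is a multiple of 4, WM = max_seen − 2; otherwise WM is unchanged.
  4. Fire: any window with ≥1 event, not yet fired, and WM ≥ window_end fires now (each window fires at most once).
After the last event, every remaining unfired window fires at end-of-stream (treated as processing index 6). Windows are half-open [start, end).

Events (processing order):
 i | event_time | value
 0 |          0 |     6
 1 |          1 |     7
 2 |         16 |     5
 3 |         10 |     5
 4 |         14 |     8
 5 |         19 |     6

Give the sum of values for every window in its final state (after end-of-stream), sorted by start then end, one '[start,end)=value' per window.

i=0 t=0 v=6: → [0,6); WM=−∞
i=1 t=1 v=7: → [0,7); WM=−∞
i=2 t=16 v=5: → [16,22); WM=−∞
i=3 t=10 v=5: → [10,16); WM=14
i=4 t=14 v=8: → [10,22); WM=14
i=5 t=19 v=6: → [10,25); WM=14

[0,7)=13 [10,25)=24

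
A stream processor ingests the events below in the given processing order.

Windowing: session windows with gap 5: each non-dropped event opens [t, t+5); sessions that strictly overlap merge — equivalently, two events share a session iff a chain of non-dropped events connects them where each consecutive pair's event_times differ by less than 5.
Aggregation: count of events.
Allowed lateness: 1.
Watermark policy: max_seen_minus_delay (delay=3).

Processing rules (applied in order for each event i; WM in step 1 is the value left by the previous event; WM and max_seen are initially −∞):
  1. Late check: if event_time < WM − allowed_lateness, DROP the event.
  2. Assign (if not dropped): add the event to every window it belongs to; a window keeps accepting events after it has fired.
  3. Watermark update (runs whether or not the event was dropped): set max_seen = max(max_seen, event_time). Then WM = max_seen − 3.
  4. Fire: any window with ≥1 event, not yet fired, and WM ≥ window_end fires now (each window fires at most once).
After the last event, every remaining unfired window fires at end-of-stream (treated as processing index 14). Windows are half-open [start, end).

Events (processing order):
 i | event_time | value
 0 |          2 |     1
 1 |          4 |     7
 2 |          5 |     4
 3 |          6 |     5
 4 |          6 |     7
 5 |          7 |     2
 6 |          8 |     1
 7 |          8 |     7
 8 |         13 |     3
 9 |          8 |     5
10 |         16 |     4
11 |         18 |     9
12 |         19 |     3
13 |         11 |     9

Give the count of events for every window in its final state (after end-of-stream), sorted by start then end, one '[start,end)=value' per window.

i=0 t=2 v=1: → [2,7); WM=-1
i=1 t=4 v=7: → [2,9); WM=1
i=2 t=5 v=4: → [2,10); WM=2
i=3 t=6 v=5: → [2,11); WM=3
i=4 t=6 v=7: → [2,11); WM=3
i=5 t=7 v=2: → [2,12); WM=4
i=6 t=8 v=1: → [2,13); WM=5
i=7 t=8 v=7: → [2,13); WM=5
i=8 t=13 v=3: → [13,18); WM=10
i=9 t=8 v=5: DROP (t<10-1); WM=10
i=10 t=16 v=4: → [13,21); WM=13
i=11 t=18 v=9: → [13,23); WM=15
i=12 t=19 v=3: → [13,24); WM=16
i=13 t=11 v=9: DROP (t<16-1); WM=16

[2,13)=8 [13,24)=4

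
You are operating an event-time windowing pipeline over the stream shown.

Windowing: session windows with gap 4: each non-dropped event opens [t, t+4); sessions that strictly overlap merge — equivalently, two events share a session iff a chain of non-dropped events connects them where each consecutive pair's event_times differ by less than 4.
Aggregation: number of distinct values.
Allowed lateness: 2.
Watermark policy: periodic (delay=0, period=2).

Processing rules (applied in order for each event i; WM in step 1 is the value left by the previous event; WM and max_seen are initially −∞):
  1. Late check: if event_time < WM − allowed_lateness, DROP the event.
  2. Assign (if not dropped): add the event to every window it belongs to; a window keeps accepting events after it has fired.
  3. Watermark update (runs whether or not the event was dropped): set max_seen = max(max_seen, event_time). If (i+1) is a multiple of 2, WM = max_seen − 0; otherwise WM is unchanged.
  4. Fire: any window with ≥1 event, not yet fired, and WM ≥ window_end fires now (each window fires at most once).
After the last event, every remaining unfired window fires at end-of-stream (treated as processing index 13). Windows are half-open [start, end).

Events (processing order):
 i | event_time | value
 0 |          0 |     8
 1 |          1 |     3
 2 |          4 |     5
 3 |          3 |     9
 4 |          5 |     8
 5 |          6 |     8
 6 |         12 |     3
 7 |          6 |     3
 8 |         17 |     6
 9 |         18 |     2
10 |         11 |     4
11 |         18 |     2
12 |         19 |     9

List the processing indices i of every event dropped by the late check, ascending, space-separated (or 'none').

i=0 t=0 v=8: → [0,4); WM=−∞
i=1 t=1 v=3: → [0,5); WM=1
i=2 t=4 v=5: → [0,8); WM=1
i=3 t=3 v=9: → [0,8); WM=4
i=4 t=5 v=8: → [0,9); WM=4
i=5 t=6 v=8: → [0,10); WM=6
i=6 t=12 v=3: → [12,16); WM=6
i=7 t=6 v=3: → [0,10); WM=12
i=8 t=17 v=6: → [17,21); WM=12
i=9 t=18 v=2: → [17,22); WM=18
i=10 t=11 v=4: DROP (t<18-2); WM=18
i=11 t=18 v=2: → [17,22); WM=18
i=12 t=19 v=9: → [17,23); WM=18

10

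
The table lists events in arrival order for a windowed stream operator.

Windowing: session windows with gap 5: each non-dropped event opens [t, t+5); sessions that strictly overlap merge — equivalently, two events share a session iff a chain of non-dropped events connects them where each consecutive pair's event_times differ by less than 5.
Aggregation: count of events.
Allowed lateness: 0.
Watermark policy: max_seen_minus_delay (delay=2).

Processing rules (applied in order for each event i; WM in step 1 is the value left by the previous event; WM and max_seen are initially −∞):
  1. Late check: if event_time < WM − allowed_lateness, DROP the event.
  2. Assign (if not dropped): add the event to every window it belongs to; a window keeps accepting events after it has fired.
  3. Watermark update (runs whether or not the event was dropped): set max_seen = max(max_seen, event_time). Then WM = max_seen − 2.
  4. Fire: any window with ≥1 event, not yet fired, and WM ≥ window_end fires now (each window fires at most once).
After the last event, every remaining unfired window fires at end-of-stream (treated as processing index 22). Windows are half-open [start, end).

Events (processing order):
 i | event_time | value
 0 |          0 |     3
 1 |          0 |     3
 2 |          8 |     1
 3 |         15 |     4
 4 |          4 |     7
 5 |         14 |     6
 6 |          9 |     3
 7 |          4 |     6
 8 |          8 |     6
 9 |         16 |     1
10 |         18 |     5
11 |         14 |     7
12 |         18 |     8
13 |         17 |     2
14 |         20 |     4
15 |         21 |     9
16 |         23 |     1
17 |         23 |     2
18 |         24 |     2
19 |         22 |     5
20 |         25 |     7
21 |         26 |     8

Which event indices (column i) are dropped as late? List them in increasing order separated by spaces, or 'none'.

i=0 t=0 v=3: → [0,5); WM=-2
i=1 t=0 v=3: → [0,5); WM=-2
i=2 t=8 v=1: → [8,13); WM=6
i=3 t=15 v=4: → [15,20); WM=13
i=4 t=4 v=7: DROP (t<13-0); WM=13
i=5 t=14 v=6: → [14,20); WM=13
i=6 t=9 v=3: DROP (t<13-0); WM=13
i=7 t=4 v=6: DROP (t<13-0); WM=13
i=8 t=8 v=6: DROP (t<13-0); WM=13
i=9 t=16 v=1: → [14,21); WM=14
i=10 t=18 v=5: → [14,23); WM=16
i=11 t=14 v=7: DROP (t<16-0); WM=16
i=12 t=18 v=8: → [14,23); WM=16
i=13 t=17 v=2: → [14,23); WM=16
i=14 t=20 v=4: → [14,25); WM=18
i=15 t=21 v=9: → [14,26); WM=19
i=16 t=23 v=1: → [14,28); WM=21
i=17 t=23 v=2: → [14,28); WM=21
i=18 t=24 v=2: → [14,29); WM=22
i=19 t=22 v=5: → [14,29); WM=22
i=20 t=25 v=7: → [14,30); WM=23
i=21 t=26 v=8: → [14,31); WM=24

4 6 7 8 11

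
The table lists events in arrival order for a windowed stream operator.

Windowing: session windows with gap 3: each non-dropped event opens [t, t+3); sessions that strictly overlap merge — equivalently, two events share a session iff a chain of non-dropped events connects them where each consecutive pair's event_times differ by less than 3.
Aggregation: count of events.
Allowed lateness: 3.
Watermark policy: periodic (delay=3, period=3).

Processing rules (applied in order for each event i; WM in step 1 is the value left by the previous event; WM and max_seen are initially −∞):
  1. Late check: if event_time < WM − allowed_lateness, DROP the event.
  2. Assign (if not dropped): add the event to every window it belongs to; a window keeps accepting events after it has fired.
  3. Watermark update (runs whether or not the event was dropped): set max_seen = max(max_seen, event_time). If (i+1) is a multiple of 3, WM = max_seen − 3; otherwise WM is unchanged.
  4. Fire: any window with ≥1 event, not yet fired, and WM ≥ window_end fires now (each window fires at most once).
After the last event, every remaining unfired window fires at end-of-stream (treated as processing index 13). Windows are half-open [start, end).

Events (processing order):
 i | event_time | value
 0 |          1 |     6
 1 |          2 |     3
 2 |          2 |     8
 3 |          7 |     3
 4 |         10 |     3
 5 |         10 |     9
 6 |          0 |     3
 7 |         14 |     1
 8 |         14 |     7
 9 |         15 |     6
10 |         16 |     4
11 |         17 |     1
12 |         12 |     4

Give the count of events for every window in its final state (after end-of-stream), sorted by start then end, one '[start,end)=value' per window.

i=0 t=1 v=6: → [1,4); WM=−∞
i=1 t=2 v=3: → [1,5); WM=−∞
i=2 t=2 v=8: → [1,5); WM=-1
i=3 t=7 v=3: → [7,10); WM=-1
i=4 t=10 v=3: → [10,13); WM=-1
i=5 t=10 v=9: → [10,13); WM=7
i=6 t=0 v=3: DROP (t<7-3); WM=7
i=7 t=14 v=1: → [14,17); WM=7
i=8 t=14 v=7: → [14,17); WM=11
i=9 t=15 v=6: → [14,18); WM=11
i=10 t=16 v=4: → [14,19); WM=11
i=11 t=17 v=1: → [14,20); WM=14
i=12 t=12 v=4: → [10,20); WM=14

[1,5)=3 [7,10)=1 [10,20)=8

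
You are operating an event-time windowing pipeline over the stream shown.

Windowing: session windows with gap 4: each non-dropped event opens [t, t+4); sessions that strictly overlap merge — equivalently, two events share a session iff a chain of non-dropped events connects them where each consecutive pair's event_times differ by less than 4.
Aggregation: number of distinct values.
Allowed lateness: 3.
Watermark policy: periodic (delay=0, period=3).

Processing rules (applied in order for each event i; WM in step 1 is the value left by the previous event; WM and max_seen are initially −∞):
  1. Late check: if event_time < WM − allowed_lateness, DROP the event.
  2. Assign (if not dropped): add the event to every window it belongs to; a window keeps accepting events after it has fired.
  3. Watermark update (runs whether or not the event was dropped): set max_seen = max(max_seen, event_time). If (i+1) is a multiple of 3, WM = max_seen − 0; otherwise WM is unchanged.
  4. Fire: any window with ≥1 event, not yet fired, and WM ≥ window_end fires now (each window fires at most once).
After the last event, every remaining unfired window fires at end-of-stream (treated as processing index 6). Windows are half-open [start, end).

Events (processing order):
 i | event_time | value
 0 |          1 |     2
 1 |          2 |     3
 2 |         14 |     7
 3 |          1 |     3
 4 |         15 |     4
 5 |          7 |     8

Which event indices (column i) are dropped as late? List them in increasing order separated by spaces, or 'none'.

i=0 t=1 v=2: → [1,5); WM=−∞
i=1 t=2 v=3: → [1,6); WM=−∞
i=2 t=14 v=7: → [14,18); WM=14
i=3 t=1 v=3: DROP (t<14-3); WM=14
i=4 t=15 v=4: → [14,19); WM=14
i=5 t=7 v=8: DROP (t<14-3); WM=15

3 5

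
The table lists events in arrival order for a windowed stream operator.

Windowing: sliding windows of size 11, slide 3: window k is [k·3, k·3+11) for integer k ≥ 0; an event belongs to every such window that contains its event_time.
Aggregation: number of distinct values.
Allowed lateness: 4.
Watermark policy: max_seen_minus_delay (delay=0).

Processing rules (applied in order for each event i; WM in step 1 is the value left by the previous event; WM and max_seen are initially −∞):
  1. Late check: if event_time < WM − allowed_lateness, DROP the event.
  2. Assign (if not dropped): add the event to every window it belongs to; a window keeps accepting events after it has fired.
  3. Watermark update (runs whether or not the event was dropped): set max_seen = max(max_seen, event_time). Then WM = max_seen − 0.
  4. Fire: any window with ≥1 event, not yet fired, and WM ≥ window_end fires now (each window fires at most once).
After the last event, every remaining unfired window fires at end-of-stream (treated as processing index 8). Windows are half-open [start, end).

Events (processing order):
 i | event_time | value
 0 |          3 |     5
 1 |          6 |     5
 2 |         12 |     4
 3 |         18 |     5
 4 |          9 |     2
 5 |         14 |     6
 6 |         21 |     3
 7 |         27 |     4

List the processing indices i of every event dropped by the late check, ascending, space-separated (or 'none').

4

i=0 t=3 v=5: → [3,14),[0,11); WM=3
i=1 t=6 v=5: → [6,17),[3,14),[0,11); WM=6
i=2 t=12 v=4: → [12,23),[9,20),[6,17),[3,14); WM=12; [0,11) fires=1
i=3 t=18 v=5: → [18,29),[15,26),[12,23),[9,20); WM=18; [3,14) fires=2 [6,17) fires=2
i=4 t=9 v=2: DROP (t<18-4); WM=18
i=5 t=14 v=6: → [12,23),[9,20),[6,17); WM=18
i=6 t=21 v=3: → [21,32),[18,29),[15,26),[12,23); WM=21; [9,20) fires=3
i=7 t=27 v=4: → [27,38),[24,35),[21,32),[18,29); WM=27; [12,23) fires=4 [15,26) fires=2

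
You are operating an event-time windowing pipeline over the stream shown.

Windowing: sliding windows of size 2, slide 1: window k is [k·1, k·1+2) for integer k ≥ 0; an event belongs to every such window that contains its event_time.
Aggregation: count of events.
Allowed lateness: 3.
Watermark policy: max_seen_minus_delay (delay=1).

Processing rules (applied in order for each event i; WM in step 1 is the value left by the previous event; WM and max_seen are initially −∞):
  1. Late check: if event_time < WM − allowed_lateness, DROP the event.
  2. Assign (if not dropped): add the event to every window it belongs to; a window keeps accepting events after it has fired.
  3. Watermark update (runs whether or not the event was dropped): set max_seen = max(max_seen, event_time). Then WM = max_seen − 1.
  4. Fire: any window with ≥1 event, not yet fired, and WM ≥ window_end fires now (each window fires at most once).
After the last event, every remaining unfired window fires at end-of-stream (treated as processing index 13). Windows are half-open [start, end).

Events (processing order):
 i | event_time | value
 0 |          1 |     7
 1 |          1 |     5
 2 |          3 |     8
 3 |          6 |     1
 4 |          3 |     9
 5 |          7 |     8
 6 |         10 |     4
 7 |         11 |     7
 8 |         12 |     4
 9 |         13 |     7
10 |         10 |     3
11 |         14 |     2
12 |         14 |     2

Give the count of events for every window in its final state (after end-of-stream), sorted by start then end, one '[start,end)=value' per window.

[0,2)=2 [1,3)=2 [2,4)=2 [3,5)=2 [5,7)=1 [6,8)=2 [7,9)=1 [9,11)=2 [10,12)=3 [11,13)=2 [12,14)=2 [13,15)=3 [14,16)=2

i=0 t=1 v=7: → [1,3),[0,2); WM=0
i=1 t=1 v=5: → [1,3),[0,2); WM=0
i=2 t=3 v=8: → [3,5),[2,4); WM=2; [0,2) fires=2
i=3 t=6 v=1: → [6,8),[5,7); WM=5; [1,3) fires=2 [2,4) fires=1 [3,5) fires=1
i=4 t=3 v=9: → [3,5),[2,4); WM=5
i=5 t=7 v=8: → [7,9),[6,8); WM=6
i=6 t=10 v=4: → [10,12),[9,11); WM=9; [5,7) fires=1 [6,8) fires=2 [7,9) fires=1
i=7 t=11 v=7: → [11,13),[10,12); WM=10
i=8 t=12 v=4: → [12,14),[11,13); WM=11; [9,11) fires=1
i=9 t=13 v=7: → [13,15),[12,14); WM=12; [10,12) fires=2
i=10 t=10 v=3: → [10,12),[9,11); WM=12
i=11 t=14 v=2: → [14,16),[13,15); WM=13; [11,13) fires=2
i=12 t=14 v=2: → [14,16),[13,15); WM=13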